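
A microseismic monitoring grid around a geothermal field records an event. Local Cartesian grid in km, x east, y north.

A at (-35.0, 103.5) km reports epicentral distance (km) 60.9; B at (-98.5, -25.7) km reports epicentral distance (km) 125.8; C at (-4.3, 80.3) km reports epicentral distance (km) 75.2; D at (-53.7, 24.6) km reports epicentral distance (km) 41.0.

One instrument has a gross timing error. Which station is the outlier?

B

Solve using three stations at a time. Using A, C, D (subtract circle equations pairwise → linear system) gives (x, y) ≈ (-76.4, 58.8).
Distances from that point to each station vs reported:
  A: calculated 60.9 vs reported 60.9 → residual 0.0 km
  B: calculated 87.3 vs reported 125.8 → residual 38.5 km
  C: calculated 75.2 vs reported 75.2 → residual 0.0 km
  D: calculated 41.0 vs reported 41.0 → residual 0.0 km
A, C, D are mutually consistent (residuals ≈ 0); B is off by 38.5 km.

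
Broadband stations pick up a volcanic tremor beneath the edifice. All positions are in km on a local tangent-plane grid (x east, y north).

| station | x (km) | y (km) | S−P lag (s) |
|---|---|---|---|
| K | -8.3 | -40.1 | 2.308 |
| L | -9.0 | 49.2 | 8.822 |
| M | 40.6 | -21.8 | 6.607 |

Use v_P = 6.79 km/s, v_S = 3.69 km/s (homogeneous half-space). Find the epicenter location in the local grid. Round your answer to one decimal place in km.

-12.8 km east, -22.0 km north

Distance from S−P lag: d = Δt · v_P v_S / (v_P − v_S) = Δt · (6.79·3.69)/(6.79−3.69) ≈ 8.0823·Δt.
So d_K = 18.65, d_L = 71.30, d_M = 53.40 km.
Circle about each station: (x + 8.3)² + (y + 40.1)² = 18.65²; (x + 9.0)² + (y − 49.2)² = 71.30²; (x − 40.6)² + (y + 21.8)² = 53.40².
Subtracting the K equation from the L and M equations removes the quadratic terms:
-1.4 x + 178.6 y = -3911.13
97.8 x + 36.6 y = -2057.04
Solving the 2×2 system: x ≈ -12.8, y ≈ -22.0 km.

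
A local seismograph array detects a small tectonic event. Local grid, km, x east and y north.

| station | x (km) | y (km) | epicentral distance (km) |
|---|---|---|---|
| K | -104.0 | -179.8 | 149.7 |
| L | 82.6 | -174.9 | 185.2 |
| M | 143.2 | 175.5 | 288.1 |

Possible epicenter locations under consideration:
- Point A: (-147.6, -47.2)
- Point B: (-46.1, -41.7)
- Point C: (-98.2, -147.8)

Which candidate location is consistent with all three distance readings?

For each candidate, compare |candidate − station| to the reported distance:
Point A: residuals K 10.1, L 78.0, M 78.2 → max 78.2 km
Point B: residuals K 0.0, L 0.0, M 0.0 → max 0.0 km
Point C: residuals K 117.2, L 2.4, M 115.4 → max 117.2 km
Only Point B has all residuals ≈ 0.

Point B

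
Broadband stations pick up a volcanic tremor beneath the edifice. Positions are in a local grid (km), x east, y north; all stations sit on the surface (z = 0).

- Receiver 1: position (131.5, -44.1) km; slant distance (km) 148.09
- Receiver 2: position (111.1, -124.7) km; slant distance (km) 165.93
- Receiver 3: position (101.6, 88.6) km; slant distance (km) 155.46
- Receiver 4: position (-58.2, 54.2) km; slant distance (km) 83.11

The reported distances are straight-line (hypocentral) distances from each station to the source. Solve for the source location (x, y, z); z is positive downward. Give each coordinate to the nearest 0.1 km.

x ≈ -13.6 km, y ≈ -15.5 km, depth ≈ 7.7 km

Each station gives a sphere (x−x_i)² + (y−y_i)² + z² = d_i² (stations at z=0).
Subtracting the Receiver 1 sphere from Receiver 2 and Receiver 3: z² cancels, leaving linear equations in x and y:
-40.8 x − 161.2 y = 3054.12
-59.8 x + 265.4 y = -3301.70
Solving: x ≈ -13.598, y ≈ -15.504 km (keep extra digits for the depth step; rounded: -13.6, -15.5).
Then from the Receiver 1 sphere: z² = 148.09² − (x − 131.5)² − (y + 44.1)² with x = -13.598, y = -15.504, so z ≈ 7.713 ≈ 7.7 km.
Check against Receiver 4 (with the unrounded solution): distance 83.11 ≈ 83.11 km. ✓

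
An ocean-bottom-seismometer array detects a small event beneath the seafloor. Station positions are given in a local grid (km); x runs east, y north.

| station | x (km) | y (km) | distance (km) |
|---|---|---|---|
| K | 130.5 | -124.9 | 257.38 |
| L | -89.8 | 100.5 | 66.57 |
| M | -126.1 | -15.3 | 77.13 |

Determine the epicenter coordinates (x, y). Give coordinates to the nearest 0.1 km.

Circle about each station: (x − 130.5)² + (y + 124.9)² = 257.38²; (x + 89.8)² + (y − 100.5)² = 66.57²; (x + 126.1)² + (y + 15.3)² = 77.13².
Subtracting the K equation from the L and M equations removes the quadratic terms:
-440.6 x + 450.8 y = 47346.93
-513.2 x + 219.2 y = 43800.47
Solving the 2×2 system: x ≈ -69.5, y ≈ 37.1 km.

(-69.5, 37.1)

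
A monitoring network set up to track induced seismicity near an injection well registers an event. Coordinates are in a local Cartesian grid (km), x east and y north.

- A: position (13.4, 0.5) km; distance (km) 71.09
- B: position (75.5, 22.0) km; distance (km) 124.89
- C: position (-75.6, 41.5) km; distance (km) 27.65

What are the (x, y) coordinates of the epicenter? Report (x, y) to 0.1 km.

Circle about each station: (x − 13.4)² + (y − 0.5)² = 71.09²; (x − 75.5)² + (y − 22.0)² = 124.89²; (x + 75.6)² + (y − 41.5)² = 27.65².
Subtracting pairs of circle equations eliminates x²+y² and gives linear equations (the radical axes):
124.2 x + 43.0 y = -4539.28
-178.0 x + 82.0 y = 11547.07
Solving the 2×2 system: x ≈ -48.7, y ≈ 35.1 km.

x ≈ -48.7 km, y ≈ 35.1 km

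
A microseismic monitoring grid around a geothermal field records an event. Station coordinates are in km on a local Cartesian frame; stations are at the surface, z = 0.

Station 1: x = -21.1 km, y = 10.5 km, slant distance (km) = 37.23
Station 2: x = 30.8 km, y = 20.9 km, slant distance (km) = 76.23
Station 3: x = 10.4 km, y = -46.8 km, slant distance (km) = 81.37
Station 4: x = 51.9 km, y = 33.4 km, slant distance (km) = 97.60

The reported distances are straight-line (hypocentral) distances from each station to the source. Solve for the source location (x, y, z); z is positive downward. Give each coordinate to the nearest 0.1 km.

Each station gives a sphere (x−x_i)² + (y−y_i)² + z² = d_i² (stations at z=0).
Subtracting the Station 1 sphere from Station 2 and Station 3: z² cancels, leaving linear equations in x and y:
103.8 x + 20.8 y = -3594.95
63.0 x − 114.6 y = -3492.06
Solving: x ≈ -36.697, y ≈ 10.298 km (keep extra digits for the depth step; rounded: -36.7, 10.3).
Then from the Station 1 sphere: z² = 37.23² − (x + 21.1)² − (y − 10.5)² with x = -36.697, y = 10.298, so z ≈ 33.805 ≈ 33.8 km.
Check against Station 4 (with the unrounded solution): distance 97.60 ≈ 97.60 km. ✓

x ≈ -36.7 km, y ≈ 10.3 km, depth ≈ 33.8 km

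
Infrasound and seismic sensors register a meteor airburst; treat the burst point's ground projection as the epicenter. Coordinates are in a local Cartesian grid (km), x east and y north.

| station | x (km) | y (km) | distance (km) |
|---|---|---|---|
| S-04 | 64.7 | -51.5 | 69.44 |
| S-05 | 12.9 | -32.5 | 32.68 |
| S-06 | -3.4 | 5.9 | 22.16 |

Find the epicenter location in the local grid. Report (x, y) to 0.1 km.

x ≈ 17.9 km, y ≈ -0.2 km

Circle about each station: (x − 64.7)² + (y + 51.5)² = 69.44²; (x − 12.9)² + (y + 32.5)² = 32.68²; (x + 3.4)² + (y − 5.9)² = 22.16².
Subtracting the S-04 equation from the S-05 and S-06 equations removes the quadratic terms:
-103.6 x + 38.0 y = -1861.75
-136.2 x + 114.8 y = -2461.12
Solving the 2×2 system: x ≈ 17.9, y ≈ -0.2 km.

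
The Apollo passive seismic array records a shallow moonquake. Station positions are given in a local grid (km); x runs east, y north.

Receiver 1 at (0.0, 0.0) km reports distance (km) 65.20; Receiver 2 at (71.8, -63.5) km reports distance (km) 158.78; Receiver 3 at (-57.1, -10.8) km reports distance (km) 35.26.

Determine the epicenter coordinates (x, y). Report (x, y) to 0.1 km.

x ≈ -60.5 km, y ≈ 24.3 km

Circle about each station: x² + y² = 65.20²; (x − 71.8)² + (y + 63.5)² = 158.78²; (x + 57.1)² + (y + 10.8)² = 35.26².
Subtracting pairs of circle equations eliminates x²+y² and gives linear equations (the radical axes):
143.6 x − 127.0 y = -11772.56
-114.2 x − 21.6 y = 6384.82
Solving the 2×2 system: x ≈ -60.5, y ≈ 24.3 km.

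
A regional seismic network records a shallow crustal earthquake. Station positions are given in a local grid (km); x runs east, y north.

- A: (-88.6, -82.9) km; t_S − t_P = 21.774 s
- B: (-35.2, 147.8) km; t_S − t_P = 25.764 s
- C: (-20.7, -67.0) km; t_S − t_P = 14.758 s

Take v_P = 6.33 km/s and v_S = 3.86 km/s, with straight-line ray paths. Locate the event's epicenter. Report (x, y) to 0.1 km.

124.4 km east, -50.9 km north

Distance from S−P lag: d = Δt · v_P v_S / (v_P − v_S) = Δt · (6.33·3.86)/(6.33−3.86) ≈ 9.8922·Δt.
So d_A = 215.39, d_B = 254.86, d_C = 145.99 km.
Circle about each station: (x + 88.6)² + (y + 82.9)² = 215.39²; (x + 35.2)² + (y − 147.8)² = 254.86²; (x + 20.7)² + (y + 67.0)² = 145.99².
Subtracting the A equation from the B and C equations removes the quadratic terms:
106.8 x + 461.4 y = -10199.26
135.8 x + 31.8 y = 15274.89
Solving the 2×2 system: x ≈ 124.4, y ≈ -50.9 km.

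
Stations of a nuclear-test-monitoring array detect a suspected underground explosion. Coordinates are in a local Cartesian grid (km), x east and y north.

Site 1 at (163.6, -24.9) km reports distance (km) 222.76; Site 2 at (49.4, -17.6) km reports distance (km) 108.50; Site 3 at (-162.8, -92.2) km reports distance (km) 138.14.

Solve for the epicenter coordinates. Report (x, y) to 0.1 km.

x ≈ -58.0 km, y ≈ -2.2 km

Circle about each station: (x − 163.6)² + (y + 24.9)² = 222.76²; (x − 49.4)² + (y + 17.6)² = 108.50²; (x + 162.8)² + (y + 92.2)² = 138.14².
Subtracting pairs of circle equations eliminates x²+y² and gives linear equations (the radical axes):
-228.4 x + 14.6 y = 13214.92
-652.8 x − 134.6 y = 38159.07
Solving the 2×2 system: x ≈ -58.0, y ≈ -2.2 km.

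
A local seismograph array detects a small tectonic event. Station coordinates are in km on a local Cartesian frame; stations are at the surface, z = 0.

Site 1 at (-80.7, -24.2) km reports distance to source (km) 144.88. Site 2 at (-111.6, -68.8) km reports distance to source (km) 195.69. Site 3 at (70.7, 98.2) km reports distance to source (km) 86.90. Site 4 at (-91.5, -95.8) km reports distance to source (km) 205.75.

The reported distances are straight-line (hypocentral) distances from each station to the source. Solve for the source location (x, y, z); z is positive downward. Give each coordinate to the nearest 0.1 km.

Each station gives a sphere (x−x_i)² + (y−y_i)² + z² = d_i² (stations at z=0).
Subtracting the Site 1 sphere from Site 2 and Site 3: z² cancels, leaving linear equations in x and y:
-61.8 x − 89.2 y = -7214.49
302.8 x + 244.8 y = 20982.20
Solving: x ≈ 8.880, y ≈ 74.728 km (keep extra digits for the depth step; rounded: 8.9, 74.7).
Then from the Site 1 sphere: z² = 144.88² − (x + 80.7)² − (y + 24.2)² with x = 8.880, y = 74.728, so z ≈ 56.382 ≈ 56.4 km.
Check against Site 4 (with the unrounded solution): distance 205.75 ≈ 205.75 km. ✓

(8.9, 74.7, 56.4)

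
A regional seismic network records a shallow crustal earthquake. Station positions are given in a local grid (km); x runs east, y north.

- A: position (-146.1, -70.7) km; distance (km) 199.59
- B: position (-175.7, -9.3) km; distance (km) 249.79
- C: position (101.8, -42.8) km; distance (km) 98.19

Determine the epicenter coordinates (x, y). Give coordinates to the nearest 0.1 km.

(46.3, -123.8)

Circle about each station: (x + 146.1)² + (y + 70.7)² = 199.59²; (x + 175.7)² + (y + 9.3)² = 249.79²; (x − 101.8)² + (y + 42.8)² = 98.19².
Subtracting the A equation from the B and C equations removes the quadratic terms:
-59.2 x + 122.8 y = -17945.60
495.8 x + 55.8 y = 16046.27
Solving the 2×2 system: x ≈ 46.3, y ≈ -123.8 km.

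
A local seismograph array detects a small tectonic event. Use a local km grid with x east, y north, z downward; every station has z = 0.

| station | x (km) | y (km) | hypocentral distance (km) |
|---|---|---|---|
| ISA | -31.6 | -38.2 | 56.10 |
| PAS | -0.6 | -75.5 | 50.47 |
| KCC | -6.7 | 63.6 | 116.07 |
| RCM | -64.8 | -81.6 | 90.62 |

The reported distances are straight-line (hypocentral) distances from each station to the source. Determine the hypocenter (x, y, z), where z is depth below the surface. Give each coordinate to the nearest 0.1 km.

Each station gives a sphere (x−x_i)² + (y−y_i)² + z² = d_i² (stations at z=0).
Subtracting the ISA sphere from PAS and KCC: z² cancels, leaving linear equations in x and y:
62.0 x − 74.6 y = 3842.80
49.8 x + 203.6 y = -8692.98
Solving: x ≈ 8.195, y ≈ -44.701 km (keep extra digits for the depth step; rounded: 8.2, -44.7).
Then from the ISA sphere: z² = 56.10² − (x + 31.6)² − (y + 38.2)² with x = 8.195, y = -44.701, so z ≈ 39.004 ≈ 39.0 km.

x ≈ 8.2 km, y ≈ -44.7 km, depth ≈ 39.0 km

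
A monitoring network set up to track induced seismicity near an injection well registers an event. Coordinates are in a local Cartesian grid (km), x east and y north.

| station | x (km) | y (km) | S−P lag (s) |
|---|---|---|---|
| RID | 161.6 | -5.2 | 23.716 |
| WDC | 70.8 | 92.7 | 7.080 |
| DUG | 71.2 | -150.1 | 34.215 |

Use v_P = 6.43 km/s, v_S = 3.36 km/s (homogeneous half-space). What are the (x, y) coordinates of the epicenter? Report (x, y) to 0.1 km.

21.5 km east, 85.5 km north

Distance from S−P lag: d = Δt · v_P v_S / (v_P − v_S) = Δt · (6.43·3.36)/(6.43−3.36) ≈ 7.0374·Δt.
So d_RID = 166.90, d_WDC = 49.82, d_DUG = 240.78 km.
Circle about each station: (x − 161.6)² + (y + 5.2)² = 166.90²; (x − 70.8)² + (y − 92.7)² = 49.82²; (x − 71.2)² + (y + 150.1)² = 240.78².
Subtracting pairs of circle equations eliminates x²+y² and gives linear equations (the radical axes):
-181.6 x + 195.8 y = 12837.91
-180.8 x − 289.8 y = -28661.55
Solving the 2×2 system: x ≈ 21.5, y ≈ 85.5 km.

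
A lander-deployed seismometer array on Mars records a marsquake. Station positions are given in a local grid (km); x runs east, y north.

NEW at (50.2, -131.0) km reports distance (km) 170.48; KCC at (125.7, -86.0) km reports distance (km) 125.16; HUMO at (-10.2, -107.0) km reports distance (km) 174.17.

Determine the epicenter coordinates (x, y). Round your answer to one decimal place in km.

x ≈ 91.5 km, y ≈ 34.4 km

Circle about each station: (x − 50.2)² + (y + 131.0)² = 170.48²; (x − 125.7)² + (y + 86.0)² = 125.16²; (x + 10.2)² + (y + 107.0)² = 174.17².
Subtracting the NEW equation from the KCC and HUMO equations removes the quadratic terms:
151.0 x + 90.0 y = 16913.85
-120.8 x + 48.0 y = -9399.76
Solving the 2×2 system: x ≈ 91.5, y ≈ 34.4 km.
Check against NEW (with the unrounded x, y): √((x − 50.2)²+(y + 131.0)²) = 170.50 ≈ 170.48 km. ✓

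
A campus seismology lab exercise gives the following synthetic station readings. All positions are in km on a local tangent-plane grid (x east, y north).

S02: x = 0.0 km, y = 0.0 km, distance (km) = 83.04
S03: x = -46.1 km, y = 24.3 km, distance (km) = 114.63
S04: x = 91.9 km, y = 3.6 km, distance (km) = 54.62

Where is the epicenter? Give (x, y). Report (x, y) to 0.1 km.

Circle about each station: x² + y² = 83.04²; (x + 46.1)² + (y − 24.3)² = 114.63²; (x − 91.9)² + (y − 3.6)² = 54.62².
Subtracting the S02 equation from the S03 and S04 equations removes the quadratic terms:
-92.2 x + 48.6 y = -3528.70
183.8 x + 7.2 y = 12370.87
Solving the 2×2 system: x ≈ 65.3, y ≈ 51.3 km.
Check against S02 (with the unrounded x, y): √(x²+y²) = 83.02 ≈ 83.04 km. ✓

(65.3, 51.3)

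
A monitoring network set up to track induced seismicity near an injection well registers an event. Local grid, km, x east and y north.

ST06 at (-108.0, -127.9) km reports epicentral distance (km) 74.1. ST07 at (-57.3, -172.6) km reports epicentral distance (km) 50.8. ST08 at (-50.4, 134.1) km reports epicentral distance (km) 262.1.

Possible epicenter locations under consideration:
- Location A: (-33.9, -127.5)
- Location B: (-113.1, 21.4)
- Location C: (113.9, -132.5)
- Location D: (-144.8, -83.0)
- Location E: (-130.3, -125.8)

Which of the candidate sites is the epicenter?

For each candidate, compare |candidate − station| to the reported distance:
Location A: residuals ST06 0.0, ST07 0.0, ST08 0.0 → max 0.0 km
Location B: residuals ST06 75.3, ST07 151.1, ST08 133.1 → max 151.1 km
Location C: residuals ST06 147.8, ST07 125.0, ST08 51.1 → max 147.8 km
Location D: residuals ST06 16.0, ST07 74.4, ST08 25.4 → max 74.4 km
Location E: residuals ST06 51.7, ST07 35.9, ST08 9.8 → max 51.7 km
Only Location A has all residuals ≈ 0.

Location A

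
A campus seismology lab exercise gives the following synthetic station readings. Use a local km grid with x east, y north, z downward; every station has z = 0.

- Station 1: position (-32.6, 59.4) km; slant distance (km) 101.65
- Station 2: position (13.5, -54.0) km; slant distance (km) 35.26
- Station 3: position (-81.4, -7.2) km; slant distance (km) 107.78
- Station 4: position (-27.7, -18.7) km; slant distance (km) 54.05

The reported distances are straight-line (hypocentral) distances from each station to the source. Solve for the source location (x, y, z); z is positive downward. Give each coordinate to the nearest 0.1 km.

x ≈ 24.1 km, y ≈ -23.7 km, depth ≈ 14.6 km

Each station gives a sphere (x−x_i)² + (y−y_i)² + z² = d_i² (stations at z=0).
Subtracting the Station 1 sphere from Station 2 and Station 3: z² cancels, leaving linear equations in x and y:
92.2 x − 226.8 y = 7596.58
-97.6 x − 133.2 y = 802.87
Solving: x ≈ 24.110, y ≈ -23.693 km (keep extra digits for the depth step; rounded: 24.1, -23.7).
Then from the Station 1 sphere: z² = 101.65² − (x + 32.6)² − (y − 59.4)² with x = 24.110, y = -23.693, so z ≈ 14.569 ≈ 14.6 km.
Check against Station 4 (with the unrounded solution): distance 54.05 ≈ 54.05 km. ✓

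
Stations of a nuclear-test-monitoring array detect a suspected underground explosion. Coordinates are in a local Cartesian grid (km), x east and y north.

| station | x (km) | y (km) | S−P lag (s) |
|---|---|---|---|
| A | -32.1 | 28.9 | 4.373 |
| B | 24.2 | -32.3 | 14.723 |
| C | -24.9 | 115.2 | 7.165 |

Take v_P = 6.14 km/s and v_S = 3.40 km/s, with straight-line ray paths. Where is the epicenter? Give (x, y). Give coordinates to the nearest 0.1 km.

x ≈ -36.7 km, y ≈ 61.9 km

Distance from S−P lag: d = Δt · v_P v_S / (v_P − v_S) = Δt · (6.14·3.40)/(6.14−3.40) ≈ 7.6190·Δt.
So d_A = 33.32, d_B = 112.17, d_C = 54.59 km.
Circle about each station: (x + 32.1)² + (y − 28.9)² = 33.32²; (x − 24.2)² + (y + 32.3)² = 112.17²; (x + 24.9)² + (y − 115.2)² = 54.59².
Subtracting the A equation from the B and C equations removes the quadratic terms:
112.6 x − 122.4 y = -11708.58
14.4 x + 172.6 y = 10155.58
Solving the 2×2 system: x ≈ -36.7, y ≈ 61.9 km.
Check against A (with the unrounded x, y): √((x + 32.1)²+(y − 28.9)²) = 33.32 ≈ 33.32 km. ✓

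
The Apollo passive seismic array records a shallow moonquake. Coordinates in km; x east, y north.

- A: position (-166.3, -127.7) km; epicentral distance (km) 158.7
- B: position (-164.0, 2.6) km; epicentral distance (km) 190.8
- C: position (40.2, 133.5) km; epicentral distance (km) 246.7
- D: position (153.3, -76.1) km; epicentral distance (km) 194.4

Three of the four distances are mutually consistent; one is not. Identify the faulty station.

Solve using three stations at a time. Using A, B, C (subtract circle equations pairwise → linear system) gives (x, y) ≈ (-8.7, -108.4).
Distances from that point to each station vs reported:
  A: calculated 158.8 vs reported 158.7 → residual 0.1 km
  B: calculated 190.9 vs reported 190.8 → residual 0.1 km
  C: calculated 246.8 vs reported 246.7 → residual 0.1 km
  D: calculated 165.2 vs reported 194.4 → residual 29.2 km
A, B, C are mutually consistent (residuals ≈ 0); D is off by 29.2 km.

D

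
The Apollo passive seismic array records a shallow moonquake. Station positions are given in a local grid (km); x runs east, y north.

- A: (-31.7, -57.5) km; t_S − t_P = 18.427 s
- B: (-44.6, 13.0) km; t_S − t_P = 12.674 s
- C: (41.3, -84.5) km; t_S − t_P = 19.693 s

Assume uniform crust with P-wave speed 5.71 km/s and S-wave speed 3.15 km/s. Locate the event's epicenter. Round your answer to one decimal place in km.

Distance from S−P lag: d = Δt · v_P v_S / (v_P − v_S) = Δt · (5.71·3.15)/(5.71−3.15) ≈ 7.0260·Δt.
So d_A = 129.47, d_B = 89.05, d_C = 138.36 km.
Circle about each station: (x + 31.7)² + (y + 57.5)² = 129.47²; (x + 44.6)² + (y − 13.0)² = 89.05²; (x − 41.3)² + (y + 84.5)² = 138.36².
Subtracting pairs of circle equations eliminates x²+y² and gives linear equations (the radical axes):
-25.8 x + 141.0 y = 6679.60
146.0 x − 54.0 y = 2153.79
Solving the 2×2 system: x ≈ 34.6, y ≈ 53.7 km.
Check against A (with the unrounded x, y): √((x + 31.7)²+(y + 57.5)²) = 129.48 ≈ 129.47 km. ✓

x ≈ 34.6 km, y ≈ 53.7 km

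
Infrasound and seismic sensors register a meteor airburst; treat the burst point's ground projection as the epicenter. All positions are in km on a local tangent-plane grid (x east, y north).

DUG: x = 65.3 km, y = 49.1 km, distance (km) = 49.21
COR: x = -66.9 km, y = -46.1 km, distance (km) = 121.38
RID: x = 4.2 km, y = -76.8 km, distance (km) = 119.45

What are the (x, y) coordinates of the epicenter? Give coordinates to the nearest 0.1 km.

Circle about each station: (x − 65.3)² + (y − 49.1)² = 49.21²; (x + 66.9)² + (y + 46.1)² = 121.38²; (x − 4.2)² + (y + 76.8)² = 119.45².
Subtracting the DUG equation from the COR and RID equations removes the quadratic terms:
-264.4 x − 190.4 y = -12385.56
-122.2 x − 251.8 y = -12605.70
Solving the 2×2 system: x ≈ 16.6, y ≈ 42.0 km.

(16.6, 42.0)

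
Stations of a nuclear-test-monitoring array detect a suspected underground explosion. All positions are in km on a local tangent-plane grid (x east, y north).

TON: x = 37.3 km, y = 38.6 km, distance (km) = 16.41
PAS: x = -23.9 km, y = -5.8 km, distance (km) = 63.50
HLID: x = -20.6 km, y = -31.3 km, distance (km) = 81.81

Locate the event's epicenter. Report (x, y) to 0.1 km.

x ≈ 20.9 km, y ≈ 39.2 km

Circle about each station: (x − 37.3)² + (y − 38.6)² = 16.41²; (x + 23.9)² + (y + 5.8)² = 63.50²; (x + 20.6)² + (y + 31.3)² = 81.81².
Subtracting pairs of circle equations eliminates x²+y² and gives linear equations (the radical axes):
-122.4 x − 88.8 y = -6039.36
-115.8 x − 139.8 y = -7900.79
Solving the 2×2 system: x ≈ 20.9, y ≈ 39.2 km.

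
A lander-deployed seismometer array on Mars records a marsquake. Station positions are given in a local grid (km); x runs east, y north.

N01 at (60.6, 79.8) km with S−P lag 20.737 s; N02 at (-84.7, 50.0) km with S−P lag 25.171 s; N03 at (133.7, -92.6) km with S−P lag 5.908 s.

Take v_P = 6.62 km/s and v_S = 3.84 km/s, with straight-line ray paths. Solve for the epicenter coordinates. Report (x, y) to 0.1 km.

Distance from S−P lag: d = Δt · v_P v_S / (v_P − v_S) = Δt · (6.62·3.84)/(6.62−3.84) ≈ 9.1442·Δt.
So d_N01 = 189.62, d_N02 = 230.17, d_N03 = 54.02 km.
Circle about each station: (x − 60.6)² + (y − 79.8)² = 189.62²; (x + 84.7)² + (y − 50.0)² = 230.17²; (x − 133.7)² + (y + 92.6)² = 54.02².
Subtracting the N01 equation from the N02 and N03 equations removes the quadratic terms:
-290.6 x − 59.6 y = -17388.79
146.2 x − 344.8 y = 49447.63
Solving the 2×2 system: x ≈ 82.1, y ≈ -108.6 km.

(82.1, -108.6)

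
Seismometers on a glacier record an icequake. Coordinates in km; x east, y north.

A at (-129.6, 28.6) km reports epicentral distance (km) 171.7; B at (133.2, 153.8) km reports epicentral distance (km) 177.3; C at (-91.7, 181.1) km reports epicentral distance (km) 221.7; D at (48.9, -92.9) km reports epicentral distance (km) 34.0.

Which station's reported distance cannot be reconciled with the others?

Solve using three stations at a time. Using A, B, C (subtract circle equations pairwise → linear system) gives (x, y) ≈ (40.2, 2.9).
Distances from that point to each station vs reported:
  A: calculated 171.7 vs reported 171.7 → residual 0.0 km
  B: calculated 177.3 vs reported 177.3 → residual 0.0 km
  C: calculated 221.7 vs reported 221.7 → residual 0.0 km
  D: calculated 96.2 vs reported 34.0 → residual 62.2 km
A, B, C are mutually consistent (residuals ≈ 0); D is off by 62.2 km.

D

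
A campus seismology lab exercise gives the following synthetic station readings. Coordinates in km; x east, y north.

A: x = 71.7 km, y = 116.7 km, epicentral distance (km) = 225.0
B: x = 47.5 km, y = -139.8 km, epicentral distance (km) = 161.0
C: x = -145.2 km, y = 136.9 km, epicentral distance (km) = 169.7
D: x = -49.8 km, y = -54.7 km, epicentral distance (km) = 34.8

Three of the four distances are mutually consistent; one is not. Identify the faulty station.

C

Solve using three stations at a time. Using A, B, D (subtract circle equations pairwise → linear system) gives (x, y) ≈ (-83.5, -46.2).
Distances from that point to each station vs reported:
  A: calculated 225.0 vs reported 225.0 → residual 0.0 km
  B: calculated 161.0 vs reported 161.0 → residual 0.0 km
  C: calculated 193.2 vs reported 169.7 → residual 23.5 km
  D: calculated 34.7 vs reported 34.8 → residual 0.1 km
A, B, D are mutually consistent (residuals ≈ 0); C is off by 23.5 km.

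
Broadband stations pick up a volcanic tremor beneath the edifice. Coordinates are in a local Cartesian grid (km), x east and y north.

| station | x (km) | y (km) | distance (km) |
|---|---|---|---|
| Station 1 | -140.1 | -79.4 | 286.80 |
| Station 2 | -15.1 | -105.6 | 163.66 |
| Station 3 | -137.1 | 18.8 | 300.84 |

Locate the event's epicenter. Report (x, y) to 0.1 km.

Circle about each station: (x + 140.1)² + (y + 79.4)² = 286.80²; (x + 15.1)² + (y + 105.6)² = 163.66²; (x + 137.1)² + (y − 18.8)² = 300.84².
Subtracting pairs of circle equations eliminates x²+y² and gives linear equations (the radical axes):
250.0 x − 52.4 y = 40916.64
6.0 x + 196.4 y = -15032.99
Solving the 2×2 system: x ≈ 146.7, y ≈ -81.0 km.

146.7 km east, -81.0 km north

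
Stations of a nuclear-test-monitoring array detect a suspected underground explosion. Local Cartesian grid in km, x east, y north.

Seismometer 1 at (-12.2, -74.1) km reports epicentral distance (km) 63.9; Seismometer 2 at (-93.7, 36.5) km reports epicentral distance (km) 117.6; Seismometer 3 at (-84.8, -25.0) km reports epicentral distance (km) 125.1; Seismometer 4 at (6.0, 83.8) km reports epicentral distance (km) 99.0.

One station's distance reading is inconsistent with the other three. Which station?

Solve using three stations at a time. Using Seismometer 1, Seismometer 2, Seismometer 4 (subtract circle equations pairwise → linear system) gives (x, y) ≈ (12.0, -15.0).
Distances from that point to each station vs reported:
  Seismometer 1: calculated 63.9 vs reported 63.9 → residual 0.0 km
  Seismometer 2: calculated 117.6 vs reported 117.6 → residual 0.0 km
  Seismometer 3: calculated 97.3 vs reported 125.1 → residual 27.8 km
  Seismometer 4: calculated 99.0 vs reported 99.0 → residual 0.0 km
Seismometer 1, Seismometer 2, Seismometer 4 are mutually consistent (residuals ≈ 0); Seismometer 3 is off by 27.8 km.

Seismometer 3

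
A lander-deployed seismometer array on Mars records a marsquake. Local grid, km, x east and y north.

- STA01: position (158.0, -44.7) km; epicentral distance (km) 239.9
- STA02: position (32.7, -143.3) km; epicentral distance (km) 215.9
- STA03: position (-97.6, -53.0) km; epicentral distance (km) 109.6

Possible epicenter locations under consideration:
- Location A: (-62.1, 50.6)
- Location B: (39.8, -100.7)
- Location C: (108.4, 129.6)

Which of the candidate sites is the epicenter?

For each candidate, compare |candidate − station| to the reported distance:
Location A: residuals STA01 0.1, STA02 0.1, STA03 0.1 → max 0.1 km
Location B: residuals STA01 109.1, STA02 172.7, STA03 35.8 → max 172.7 km
Location C: residuals STA01 58.7, STA02 67.3, STA03 165.7 → max 165.7 km
Only Location A has all residuals ≈ 0.

Location A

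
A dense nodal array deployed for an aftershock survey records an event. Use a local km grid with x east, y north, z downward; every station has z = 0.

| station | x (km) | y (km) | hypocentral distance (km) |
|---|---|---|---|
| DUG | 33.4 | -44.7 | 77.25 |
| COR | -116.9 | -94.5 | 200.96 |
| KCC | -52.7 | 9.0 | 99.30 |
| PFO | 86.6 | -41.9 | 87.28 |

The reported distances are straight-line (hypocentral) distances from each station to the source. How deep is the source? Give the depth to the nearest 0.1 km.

Each station gives a sphere (x−x_i)² + (y−y_i)² + z² = d_i² (stations at z=0).
Subtracting the DUG sphere from COR and KCC: z² cancels, leaving linear equations in x and y:
-300.6 x − 99.6 y = -14935.15
-172.2 x + 107.4 y = -4148.29
Solving: x ≈ 40.805, y ≈ 26.800 km (keep extra digits for the depth step; rounded: 40.8, 26.8).
Then from the DUG sphere: z² = 77.25² − (x − 33.4)² − (y + 44.7)² with x = 40.805, y = 26.800, so z ≈ 28.293 ≈ 28.3 km.
Check against PFO (with the unrounded solution): distance 87.28 ≈ 87.28 km. ✓

z ≈ 28.3 km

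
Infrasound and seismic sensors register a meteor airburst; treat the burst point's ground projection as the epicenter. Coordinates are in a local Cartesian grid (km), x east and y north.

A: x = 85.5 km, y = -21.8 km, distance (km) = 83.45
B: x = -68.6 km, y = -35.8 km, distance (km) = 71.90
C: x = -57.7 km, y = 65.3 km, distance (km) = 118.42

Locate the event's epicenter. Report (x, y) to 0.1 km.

(3.3, -36.2)

Circle about each station: (x − 85.5)² + (y + 21.8)² = 83.45²; (x + 68.6)² + (y + 35.8)² = 71.90²; (x + 57.7)² + (y − 65.3)² = 118.42².
Subtracting the A equation from the B and C equations removes the quadratic terms:
-308.2 x − 28.0 y = -3.60
-286.4 x + 174.2 y = -7251.50
Solving the 2×2 system: x ≈ 3.3, y ≈ -36.2 km.
Check against A (with the unrounded x, y): √((x − 85.5)²+(y + 21.8)²) = 83.45 ≈ 83.45 km. ✓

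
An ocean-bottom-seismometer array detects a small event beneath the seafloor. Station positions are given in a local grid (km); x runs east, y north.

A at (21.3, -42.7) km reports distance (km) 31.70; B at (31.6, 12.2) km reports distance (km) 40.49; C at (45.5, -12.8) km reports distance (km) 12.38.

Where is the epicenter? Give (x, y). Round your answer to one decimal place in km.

(47.6, -25.0)

Circle about each station: (x − 21.3)² + (y + 42.7)² = 31.70²; (x − 31.6)² + (y − 12.2)² = 40.49²; (x − 45.5)² + (y + 12.8)² = 12.38².
Subtracting pairs of circle equations eliminates x²+y² and gives linear equations (the radical axes):
20.6 x + 109.8 y = -1764.13
48.4 x + 59.8 y = 808.74
Solving the 2×2 system: x ≈ 47.6, y ≈ -25.0 km.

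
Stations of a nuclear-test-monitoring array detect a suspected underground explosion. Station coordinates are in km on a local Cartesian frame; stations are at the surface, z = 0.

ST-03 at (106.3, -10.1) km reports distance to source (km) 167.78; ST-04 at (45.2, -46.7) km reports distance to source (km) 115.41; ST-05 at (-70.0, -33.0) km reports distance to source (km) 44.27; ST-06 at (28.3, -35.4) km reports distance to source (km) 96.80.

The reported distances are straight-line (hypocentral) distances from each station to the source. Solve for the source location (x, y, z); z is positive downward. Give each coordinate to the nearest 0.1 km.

Each station gives a sphere (x−x_i)² + (y−y_i)² + z² = d_i² (stations at z=0).
Subtracting the ST-03 sphere from ST-04 and ST-05: z² cancels, leaving linear equations in x and y:
-122.2 x − 73.2 y = 7652.89
-352.6 x − 45.8 y = 20777.60
Solving: x ≈ -57.903, y ≈ -7.885 km (keep extra digits for the depth step; rounded: -57.9, -7.9).
Then from the ST-03 sphere: z² = 167.78² − (x − 106.3)² − (y + 10.1)² with x = -57.903, y = -7.885, so z ≈ 34.389 ≈ 34.4 km.

x ≈ -57.9 km, y ≈ -7.9 km, depth ≈ 34.4 km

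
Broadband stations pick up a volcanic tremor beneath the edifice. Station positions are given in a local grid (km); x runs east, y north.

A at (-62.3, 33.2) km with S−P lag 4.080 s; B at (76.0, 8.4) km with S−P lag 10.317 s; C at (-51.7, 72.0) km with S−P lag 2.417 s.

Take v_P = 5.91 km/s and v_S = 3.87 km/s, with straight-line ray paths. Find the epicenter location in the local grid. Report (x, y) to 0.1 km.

-26.6 km east, 61.8 km north

Distance from S−P lag: d = Δt · v_P v_S / (v_P − v_S) = Δt · (5.91·3.87)/(5.91−3.87) ≈ 11.2116·Δt.
So d_A = 45.74, d_B = 115.67, d_C = 27.10 km.
Circle about each station: (x + 62.3)² + (y − 33.2)² = 45.74²; (x − 76.0)² + (y − 8.4)² = 115.67²; (x + 51.7)² + (y − 72.0)² = 27.10².
Subtracting pairs of circle equations eliminates x²+y² and gives linear equations (the radical axes):
276.6 x − 49.6 y = -10424.37
21.2 x + 77.6 y = 4231.10
Solving the 2×2 system: x ≈ -26.6, y ≈ 61.8 km.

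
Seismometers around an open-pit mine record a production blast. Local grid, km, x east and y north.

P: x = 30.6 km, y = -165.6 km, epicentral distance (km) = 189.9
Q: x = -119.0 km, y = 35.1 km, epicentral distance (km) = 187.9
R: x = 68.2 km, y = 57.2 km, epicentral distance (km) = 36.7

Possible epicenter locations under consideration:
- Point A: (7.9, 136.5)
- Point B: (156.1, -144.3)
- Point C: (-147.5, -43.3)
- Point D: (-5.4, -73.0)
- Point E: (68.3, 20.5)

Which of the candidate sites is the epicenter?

For each candidate, compare |candidate − station| to the reported distance:
Point A: residuals P 113.1, Q 25.5, R 62.9 → max 113.1 km
Point B: residuals P 62.6, Q 140.5, R 183.1 → max 183.1 km
Point C: residuals P 26.1, Q 104.5, R 201.3 → max 201.3 km
Point D: residuals P 90.5, Q 31.1, R 112.9 → max 112.9 km
Point E: residuals P 0.0, Q 0.0, R 0.0 → max 0.0 km
Only Point E has all residuals ≈ 0.

Point E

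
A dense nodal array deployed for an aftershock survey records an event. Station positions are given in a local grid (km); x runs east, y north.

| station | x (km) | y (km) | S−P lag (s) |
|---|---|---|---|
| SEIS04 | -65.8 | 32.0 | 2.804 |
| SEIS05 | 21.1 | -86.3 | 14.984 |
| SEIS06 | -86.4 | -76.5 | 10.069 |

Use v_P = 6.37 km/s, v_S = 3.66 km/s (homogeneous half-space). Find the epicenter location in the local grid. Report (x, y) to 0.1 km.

x ≈ -66.9 km, y ≈ 7.9 km

Distance from S−P lag: d = Δt · v_P v_S / (v_P − v_S) = Δt · (6.37·3.66)/(6.37−3.66) ≈ 8.6030·Δt.
So d_SEIS04 = 24.12, d_SEIS05 = 128.91, d_SEIS06 = 86.62 km.
Circle about each station: (x + 65.8)² + (y − 32.0)² = 24.12²; (x − 21.1)² + (y + 86.3)² = 128.91²; (x + 86.4)² + (y + 76.5)² = 86.62².
Subtracting pairs of circle equations eliminates x²+y² and gives linear equations (the radical axes):
173.8 x − 236.6 y = -13496.75
-41.2 x − 217.0 y = 1042.32
Solving the 2×2 system: x ≈ -66.9, y ≈ 7.9 km.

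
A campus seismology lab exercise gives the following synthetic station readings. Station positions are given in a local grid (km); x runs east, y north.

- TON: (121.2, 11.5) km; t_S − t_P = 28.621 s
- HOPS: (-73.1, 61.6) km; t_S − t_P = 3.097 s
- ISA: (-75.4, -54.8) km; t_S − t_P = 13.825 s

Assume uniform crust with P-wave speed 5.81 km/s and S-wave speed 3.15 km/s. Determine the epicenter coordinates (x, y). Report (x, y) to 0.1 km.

Distance from S−P lag: d = Δt · v_P v_S / (v_P − v_S) = Δt · (5.81·3.15)/(5.81−3.15) ≈ 6.8803·Δt.
So d_TON = 196.92, d_HOPS = 21.31, d_ISA = 95.12 km.
Circle about each station: (x − 121.2)² + (y − 11.5)² = 196.92²; (x + 73.1)² + (y − 61.6)² = 21.31²; (x + 75.4)² + (y + 54.8)² = 95.12².
Subtracting the TON equation from the HOPS and ISA equations removes the quadratic terms:
-388.6 x + 100.2 y = 32639.85
-393.2 x − 132.6 y = 23596.18
Solving the 2×2 system: x ≈ -73.6, y ≈ 40.3 km.

(-73.6, 40.3)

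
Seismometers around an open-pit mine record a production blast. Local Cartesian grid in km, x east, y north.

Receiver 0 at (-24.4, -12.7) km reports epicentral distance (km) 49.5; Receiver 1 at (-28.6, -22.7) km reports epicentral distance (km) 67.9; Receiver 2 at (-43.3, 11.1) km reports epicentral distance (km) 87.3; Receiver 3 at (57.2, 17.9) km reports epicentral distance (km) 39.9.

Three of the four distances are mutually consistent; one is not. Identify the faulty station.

Receiver 0

Solve using three stations at a time. Using Receiver 1, Receiver 2, Receiver 3 (subtract circle equations pairwise → linear system) gives (x, y) ≈ (39.1, -17.7).
Distances from that point to each station vs reported:
  Receiver 0: calculated 63.7 vs reported 49.5 → residual 14.2 km
  Receiver 1: calculated 67.9 vs reported 67.9 → residual 0.0 km
  Receiver 2: calculated 87.3 vs reported 87.3 → residual 0.0 km
  Receiver 3: calculated 39.9 vs reported 39.9 → residual 0.0 km
Receiver 1, Receiver 2, Receiver 3 are mutually consistent (residuals ≈ 0); Receiver 0 is off by 14.2 km.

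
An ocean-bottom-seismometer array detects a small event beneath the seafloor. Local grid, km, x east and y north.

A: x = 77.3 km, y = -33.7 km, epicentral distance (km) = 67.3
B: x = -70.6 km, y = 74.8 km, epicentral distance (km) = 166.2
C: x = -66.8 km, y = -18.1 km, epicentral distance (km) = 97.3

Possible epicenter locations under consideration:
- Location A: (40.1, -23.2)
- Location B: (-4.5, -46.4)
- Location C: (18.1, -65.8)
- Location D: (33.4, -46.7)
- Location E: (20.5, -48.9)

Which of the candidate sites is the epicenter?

For each candidate, compare |candidate − station| to the reported distance:
Location A: residuals A 28.6, B 18.4, C 9.7 → max 28.6 km
Location B: residuals A 15.5, B 28.1, C 28.9 → max 28.9 km
Location C: residuals A 0.0, B 0.0, C 0.1 → max 0.1 km
Location D: residuals A 21.5, B 6.3, C 6.9 → max 21.5 km
Location E: residuals A 8.5, B 12.6, C 4.7 → max 12.6 km
Only Location C has all residuals ≈ 0.

Location C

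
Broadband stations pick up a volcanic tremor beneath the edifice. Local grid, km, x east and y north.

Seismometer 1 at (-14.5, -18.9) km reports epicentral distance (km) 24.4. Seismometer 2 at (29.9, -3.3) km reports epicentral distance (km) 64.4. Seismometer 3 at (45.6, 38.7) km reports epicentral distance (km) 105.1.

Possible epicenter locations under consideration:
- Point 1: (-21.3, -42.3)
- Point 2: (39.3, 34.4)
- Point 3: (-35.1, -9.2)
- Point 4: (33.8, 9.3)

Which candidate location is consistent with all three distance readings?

For each candidate, compare |candidate − station| to the reported distance:
Point 1: residuals Seismometer 1 0.0, Seismometer 2 0.0, Seismometer 3 0.0 → max 0.0 km
Point 2: residuals Seismometer 1 51.3, Seismometer 2 25.5, Seismometer 3 97.5 → max 97.5 km
Point 3: residuals Seismometer 1 1.6, Seismometer 2 0.9, Seismometer 3 11.3 → max 11.3 km
Point 4: residuals Seismometer 1 31.5, Seismometer 2 51.2, Seismometer 3 73.4 → max 73.4 km
Only Point 1 has all residuals ≈ 0.

Point 1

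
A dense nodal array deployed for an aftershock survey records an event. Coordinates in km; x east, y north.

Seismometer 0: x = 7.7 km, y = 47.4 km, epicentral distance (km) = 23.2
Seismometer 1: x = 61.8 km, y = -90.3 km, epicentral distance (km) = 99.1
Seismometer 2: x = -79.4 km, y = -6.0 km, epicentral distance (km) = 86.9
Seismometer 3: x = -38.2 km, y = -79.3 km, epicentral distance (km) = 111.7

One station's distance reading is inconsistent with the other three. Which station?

Seismometer 1

Solve using three stations at a time. Using Seismometer 0, Seismometer 2, Seismometer 3 (subtract circle equations pairwise → linear system) gives (x, y) ≈ (1.8, 25.0).
Distances from that point to each station vs reported:
  Seismometer 0: calculated 23.2 vs reported 23.2 → residual 0.0 km
  Seismometer 1: calculated 130.0 vs reported 99.1 → residual 30.9 km
  Seismometer 2: calculated 86.9 vs reported 86.9 → residual 0.0 km
  Seismometer 3: calculated 111.7 vs reported 111.7 → residual 0.0 km
Seismometer 0, Seismometer 2, Seismometer 3 are mutually consistent (residuals ≈ 0); Seismometer 1 is off by 30.9 km.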